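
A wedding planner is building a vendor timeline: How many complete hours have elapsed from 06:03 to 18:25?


Start: 06:03
End: 18:25
Hour difference: 18 - 6 = 12 hours
Minute difference: 25 - 3 = 22 minutes
Total minutes: 742
Complete hours: 742 / 60 = 12 (remainder 22)

12


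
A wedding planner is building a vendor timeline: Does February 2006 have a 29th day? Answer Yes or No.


Year: 2006
Divisible by 4? 2006 / 4 = 501.5 -> No
Not divisible by 4, so NOT a leap year

No


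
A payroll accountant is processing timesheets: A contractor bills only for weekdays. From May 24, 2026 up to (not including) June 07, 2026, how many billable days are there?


Start: 2026-05-24 (Sunday)
End (exclusive): 2026-06-07 (Sunday)
Total calendar days: 14
Full weeks: 14 // 7 = 2 -> 10 weekdays
Remaining 0 days starting on Sunday:
Total business days: 10 + 0 = 10

10


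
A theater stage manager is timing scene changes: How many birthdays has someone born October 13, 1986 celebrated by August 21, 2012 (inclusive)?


Birth: 1986-10-13
Reference: 2012-08-21
Year difference: 2012 - 1986 = 26
Has birthday (10-13) occurred by 08-21? No
Birthday not yet reached this year -> subtract 1
Age in full years: 25

25


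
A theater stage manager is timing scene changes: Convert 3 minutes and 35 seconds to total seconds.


Minutes: 3
Extra seconds: 35
Seconds per minute: 60
Minutes to seconds: 3 x 60 = 180
Total: 180 + 35 = 215

215


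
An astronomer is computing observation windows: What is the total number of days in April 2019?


Month: April
Year: 2019
April is a 30-day month
Total: 30 days

30


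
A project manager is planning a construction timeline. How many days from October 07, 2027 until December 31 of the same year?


Start: October 07, 2027
End: December 31, 2027
Days left in October: 24
November: 30
December: 31
Sum of remaining months: 61
Total: 24 + 61 = 85

85


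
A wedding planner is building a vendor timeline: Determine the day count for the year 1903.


Year: 1903
Check leap year rules:
Divisible by 4? No
1903 is not a leap year
Days: 365

365


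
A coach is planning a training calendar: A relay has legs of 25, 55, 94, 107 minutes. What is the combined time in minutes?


Durations: 25, 55, 94, 107
Running sum: 25
+ 55 = 80
+ 94 = 174
+ 107 = 281
Total duration: 281 minutes
That is 4 hours and 41 minutes

281


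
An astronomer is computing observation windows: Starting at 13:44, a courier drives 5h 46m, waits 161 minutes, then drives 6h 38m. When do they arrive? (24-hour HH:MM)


Depart: 13:44
Leg 1: +346 min -> 19:30
Layover: +161 min -> 22:11
Leg 2: +398 min -> 04:49
Total travel: 905 minutes = 15h 5m
Arrival: 04:49

04:49


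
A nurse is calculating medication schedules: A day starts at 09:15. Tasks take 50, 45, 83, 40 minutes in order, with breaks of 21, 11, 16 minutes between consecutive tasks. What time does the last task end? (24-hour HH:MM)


Start: 09:15 = 555 min from midnight
  after task 1 (50 min): 10:05
  after break (21 min): 10:26
  after task 2 (45 min): 11:11
  after break (11 min): 11:22
  after task 3 (83 min): 12:45
  after break (16 min): 13:01
  after task 4 (40 min): 13:41
Total elapsed: 266 minutes
End time: 13:41

13:41


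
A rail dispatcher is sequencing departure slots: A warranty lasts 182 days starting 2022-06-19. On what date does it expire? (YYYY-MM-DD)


Start: 2022-06-19
Adding 182 days
Days remaining in June: 11
After June: 171 days still to add
July 2022: 31 days, 140 remaining
August 2022: 31 days, 109 remaining
September 2022: 30 days, 79 remaining
October 2022: 31 days, 48 remaining
Result: 2022-12-18

2022-12-18


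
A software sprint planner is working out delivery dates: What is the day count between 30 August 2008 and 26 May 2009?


Start date: 2008-08-30
End date: 2009-05-26
Aug 2008: +2 days
Sep 2008: +30 days
Oct 2008: +31 days
... (7 more months)
Total: 269 days

269


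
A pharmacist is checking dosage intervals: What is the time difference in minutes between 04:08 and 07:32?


Start time: 04:08 = 248 minutes from midnight
End time: 07:32 = 452 minutes from midnight
Difference: 452 - 248 = 204 minutes
That is 3 hours and 24 minutes

204


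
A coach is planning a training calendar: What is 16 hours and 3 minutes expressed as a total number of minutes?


Hours: 16
Minutes: 3
Convert hours to minutes: 16 x 60 = 960
Add remaining minutes: 960 + 3 = 963

963


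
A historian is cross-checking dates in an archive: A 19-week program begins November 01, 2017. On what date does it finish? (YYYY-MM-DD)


Start: 2017-11-01
Weeks to add: 19
Convert to days: 19 x 7 = 133 days
Add 133 days to 2017-11-01
Result: 2018-03-14

2018-03-14


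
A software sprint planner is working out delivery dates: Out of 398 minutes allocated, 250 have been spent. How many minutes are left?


Total budget: 398 minutes
Time used: 250 minutes
Remaining: 398 - 250 = 148 minutes
Percent used: 62.8%
Percent remaining: 37.2%

148


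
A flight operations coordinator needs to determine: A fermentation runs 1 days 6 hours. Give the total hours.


Days: 1
Extra hours: 6
Hours per day: 24
Days to hours: 1 x 24 = 24
Total: 24 + 6 = 30

30


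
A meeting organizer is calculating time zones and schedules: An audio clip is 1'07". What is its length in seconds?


Minutes: 1
Seconds: 7
Convert minutes to seconds: 1 x 60 = 60
Add remaining seconds: 60 + 7 = 67

67


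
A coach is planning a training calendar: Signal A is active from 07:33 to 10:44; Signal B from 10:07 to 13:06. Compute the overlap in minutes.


Interval A: [453, 644] minutes from midnight
Interval B: [607, 786] minutes from midnight
Overlap start = max(453, 607) = 607
Overlap end = min(644, 786) = 644
Overlap = 644 - 607 = 37 minutes

37


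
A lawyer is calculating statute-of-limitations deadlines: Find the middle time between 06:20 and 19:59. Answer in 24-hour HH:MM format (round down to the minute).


Start time: 06:20 = 380 minutes from midnight
End time: 19:59 = 1199 minutes from midnight
Sum: 380 + 1199 = 1579
Midpoint: 1579 / 2 = 789 minutes
Convert: 789 / 60 = 13 hours, 9 minutes
Result: 13:09

13:09


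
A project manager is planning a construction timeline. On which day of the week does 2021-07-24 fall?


Date: 2021-07-24
January 1, 2021 is a Friday
Day of year: 205
Offset from Jan 1: 204 days
204 mod 7 = 1
Result: Saturday

Saturday


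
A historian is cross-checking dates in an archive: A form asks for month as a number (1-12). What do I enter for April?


Calendar month order:
3. March
4. April <--
5. May
April is month number 4

4


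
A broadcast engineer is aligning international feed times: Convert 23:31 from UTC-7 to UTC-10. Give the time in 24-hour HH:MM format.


Local time: 23:31 at UTC-7 (offset -7h)
Target zone: UTC-10 (offset -10h)
Difference: -10 - (-7) = -3 hours
Calculation: 23 + (-3) = 20
Result: 20:31

20:31


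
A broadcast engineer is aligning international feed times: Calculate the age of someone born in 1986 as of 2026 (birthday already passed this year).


Birth year: 1986
Current year: 2026
Age = current year - birth year
Age = 2026 - 1986 = 40

40


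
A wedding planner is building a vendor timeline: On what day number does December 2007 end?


Month: December
Year: 2007
December is a 31-day month
Total: 31 days

31


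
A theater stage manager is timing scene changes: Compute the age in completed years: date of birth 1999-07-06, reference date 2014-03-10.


Birth: 1999-07-06
Reference: 2014-03-10
Year difference: 2014 - 1999 = 15
Has birthday (07-06) occurred by 03-10? No
Birthday not yet reached this year -> subtract 1
Age in full years: 14

14


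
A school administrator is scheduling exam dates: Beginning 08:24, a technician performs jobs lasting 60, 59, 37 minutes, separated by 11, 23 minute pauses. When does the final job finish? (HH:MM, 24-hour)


Start: 08:24 = 504 min from midnight
  after task 1 (60 min): 09:24
  after break (11 min): 09:35
  after task 2 (59 min): 10:34
  after break (23 min): 10:57
  after task 3 (37 min): 11:34
Total elapsed: 190 minutes
End time: 11:34

11:34


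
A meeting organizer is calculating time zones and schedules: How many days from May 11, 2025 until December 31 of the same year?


Start: May 11, 2025
End: December 31, 2025
Days left in May: 20
June: 30
July: 31
August: 31
September: 30
... plus remaining months
Sum of remaining months: 214
Total: 20 + 214 = 234

234


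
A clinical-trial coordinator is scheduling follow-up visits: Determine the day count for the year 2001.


Year: 2001
Check leap year rules:
Divisible by 4? No
2001 is not a leap year
Days: 365

365


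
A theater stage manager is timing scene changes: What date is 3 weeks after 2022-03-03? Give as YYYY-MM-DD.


Start: 2022-03-03
Weeks to add: 3
Convert to days: 3 x 7 = 21 days
Add 21 days to 2022-03-03
Result: 2022-03-24

2022-03-24


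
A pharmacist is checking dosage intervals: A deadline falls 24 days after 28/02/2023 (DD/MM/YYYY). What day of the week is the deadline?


Start: 2023-02-28 (Tuesday)
Step 1 - find target date: add 24 days
  2023-02-28 + 24 days = 2023-03-24
Step 2 - day of week:
  24 mod 7 = 3
  Tuesday + 3 days -> Friday
Result: Friday (2023-03-24)

Friday


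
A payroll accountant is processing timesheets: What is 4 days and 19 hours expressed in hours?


Days: 4
Extra hours: 19
Hours per day: 24
Days to hours: 4 x 24 = 96
Total: 96 + 19 = 115

115


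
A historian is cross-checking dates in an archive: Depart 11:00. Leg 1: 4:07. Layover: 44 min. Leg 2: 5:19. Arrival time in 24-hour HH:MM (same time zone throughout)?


Depart: 11:00
Leg 1: +247 min -> 15:07
Layover: +44 min -> 15:51
Leg 2: +319 min -> 21:10
Total travel: 610 minutes = 10h 10m
Arrival: 21:10

21:10


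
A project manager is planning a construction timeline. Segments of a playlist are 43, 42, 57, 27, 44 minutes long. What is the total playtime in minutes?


Durations: 43, 42, 57, 27, 44
Running sum: 43
+ 42 = 85
+ 57 = 142
+ 27 = 169
+ 44 = 213
Total duration: 213 minutes
That is 3 hours and 33 minutes

213


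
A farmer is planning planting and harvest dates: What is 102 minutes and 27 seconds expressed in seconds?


Minutes: 102
Extra seconds: 27
Seconds per minute: 60
Minutes to seconds: 102 x 60 = 6120
Total: 6120 + 27 = 6147

6147


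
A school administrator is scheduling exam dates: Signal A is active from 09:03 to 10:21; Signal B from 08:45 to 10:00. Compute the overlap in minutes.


Interval A: [543, 621] minutes from midnight
Interval B: [525, 600] minutes from midnight
Overlap start = max(543, 525) = 543
Overlap end = min(621, 600) = 600
Overlap = 600 - 543 = 57 minutes

57


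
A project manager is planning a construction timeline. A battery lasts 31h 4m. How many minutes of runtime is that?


Hours: 31
Extra minutes: 4
Minutes per hour: 60
Hours to minutes: 31 x 60 = 1860
Total: 1860 + 4 = 1864

1864


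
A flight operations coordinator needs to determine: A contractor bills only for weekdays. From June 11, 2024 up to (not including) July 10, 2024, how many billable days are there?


Start: 2024-06-11 (Tuesday)
End (exclusive): 2024-07-10 (Wednesday)
Total calendar days: 29
Full weeks: 29 // 7 = 4 -> 20 weekdays
Remaining 1 days starting on Tuesday:
  Tue(w) -> 1 weekdays
Total business days: 20 + 1 = 21

21


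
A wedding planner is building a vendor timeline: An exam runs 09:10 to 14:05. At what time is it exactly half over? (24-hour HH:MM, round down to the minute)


Start time: 09:10 = 550 minutes from midnight
End time: 14:05 = 845 minutes from midnight
Sum: 550 + 845 = 1395
Midpoint: 1395 / 2 = 697 minutes
Convert: 697 / 60 = 11 hours, 37 minutes
Result: 11:37

11:37


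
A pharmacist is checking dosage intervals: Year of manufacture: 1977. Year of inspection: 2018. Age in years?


Birth year: 1977
Current year: 2018
Age = current year - birth year
Age = 2018 - 1977 = 41

41


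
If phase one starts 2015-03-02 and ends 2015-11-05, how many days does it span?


Start date: 2015-03-02
End date: 2015-11-05
Mar 2015: +30 days
Apr 2015: +30 days
May 2015: +31 days
... (6 more months)
Total: 248 days

248


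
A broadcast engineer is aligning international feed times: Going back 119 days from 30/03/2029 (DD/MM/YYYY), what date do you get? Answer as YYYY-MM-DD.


Start: 2029-03-30
Subtracting 119 days
Days already passed in March: 30
After going back through March: 89 more days to subtract
February 2029: 28 days, 61 remaining
January 2029: 31 days, 30 remaining
December 2028 has 31 days, need 30
Result: 2028-12-01

2028-12-01


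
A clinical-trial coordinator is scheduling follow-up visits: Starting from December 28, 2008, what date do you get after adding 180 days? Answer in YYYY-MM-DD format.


Start: 2008-12-28
Adding 180 days
Days remaining in December: 3
After December: 177 days still to add
January 2009: 31 days, 146 remaining
February 2009: 28 days, 118 remaining
March 2009: 31 days, 87 remaining
April 2009: 30 days, 57 remaining
Result: 2009-06-26

2009-06-26


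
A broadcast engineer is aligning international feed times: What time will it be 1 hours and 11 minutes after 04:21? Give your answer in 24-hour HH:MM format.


Start time: 04:21
Adding: 1 hours 11 minutes
Minutes: 21 + 11 = 32
Hours: 4 + 1 + 0 = 5
Result: 05:32

05:32


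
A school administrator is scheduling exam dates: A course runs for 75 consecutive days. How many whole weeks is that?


Total days: 75
Days per week: 7
Division: 75 / 7 = 10 remainder 5
Complete weeks: 10
Remaining days: 5

10


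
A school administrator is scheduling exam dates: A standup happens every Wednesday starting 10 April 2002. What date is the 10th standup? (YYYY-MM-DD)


First occurrence: 2002-04-10 (occurrence 1)
Each occurrence is 7 days after the previous.
Occurrence 10 is 9 weeks after the first.
9 weeks = 63 days
2002-04-10 + 63 days = 2002-06-12

2002-06-12


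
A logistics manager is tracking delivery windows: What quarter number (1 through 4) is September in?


Month: September (month 9)
Q1: January-March (months 1-3)
Q2: April-June (months 4-6)
Q3: July-September (months 7-9)
Q4: October-December (months 10-12)
Month 9 falls in Q3

3


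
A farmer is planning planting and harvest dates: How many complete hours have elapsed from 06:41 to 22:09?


Start: 06:41
End: 22:09
Hour difference: 22 - 6 = 16 hours
Minute difference: 9 - 41 = -32 minutes
Total minutes: 928
Complete hours: 928 / 60 = 15 (remainder 28)

15


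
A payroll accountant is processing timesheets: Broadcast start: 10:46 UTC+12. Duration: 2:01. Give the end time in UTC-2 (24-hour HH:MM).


Start: 10:46 in UTC+12
Step 1 - add duration:
  minutes: 46 + 1 = 47
  hours: 10 + 2 + 0 = 12
  end in UTC+12: 12:47
Step 2 - convert UTC+12 -> UTC-2:
  offset difference: -2 - (12) = -14 hours
  12 + (-14) = -2 -> mod 24 = 22
Result: 22:47 in UTC-2

22:47


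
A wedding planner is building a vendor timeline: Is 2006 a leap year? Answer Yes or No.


Year: 2006
Divisible by 4? 2006 / 4 = 501.5 -> No
Not divisible by 4, so NOT a leap year

No


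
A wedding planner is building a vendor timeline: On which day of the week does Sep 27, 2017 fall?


Date: 2017-09-27
January 1, 2017 is a Sunday
Day of year: 270
Offset from Jan 1: 269 days
269 mod 7 = 3
Result: Wednesday

Wednesday


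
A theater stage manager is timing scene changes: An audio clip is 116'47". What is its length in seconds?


Minutes: 116
Seconds: 47
Convert minutes to seconds: 116 x 60 = 6960
Add remaining seconds: 6960 + 47 = 7007

7007


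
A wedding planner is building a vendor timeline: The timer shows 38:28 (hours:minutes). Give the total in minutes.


Hours: 38
Minutes: 28
Convert hours to minutes: 38 x 60 = 2280
Add remaining minutes: 2280 + 28 = 2308

2308


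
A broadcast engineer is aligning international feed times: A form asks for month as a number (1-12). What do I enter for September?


Calendar month order:
8. August
9. September <--
10. October
September is month number 9

9


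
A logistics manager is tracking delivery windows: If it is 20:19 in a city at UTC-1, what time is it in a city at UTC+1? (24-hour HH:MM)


Local time: 20:19 at UTC-1 (offset -1h)
Target zone: UTC+1 (offset 1h)
Difference: 1 - (-1) = 2 hours
Calculation: 20 + (2) = 22
Result: 22:19

22:19


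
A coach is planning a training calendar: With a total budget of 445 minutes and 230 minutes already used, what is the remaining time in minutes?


Total budget: 445 minutes
Time used: 230 minutes
Remaining: 445 - 230 = 215 minutes
Percent used: 51.7%
Percent remaining: 48.3%

215


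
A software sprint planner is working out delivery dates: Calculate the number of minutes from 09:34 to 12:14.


Start time: 09:34 = 574 minutes from midnight
End time: 12:14 = 734 minutes from midnight
Difference: 734 - 574 = 160 minutes
That is 2 hours and 40 minutes

160


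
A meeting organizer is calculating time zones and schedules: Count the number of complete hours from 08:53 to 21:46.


Start: 08:53
End: 21:46
Hour difference: 21 - 8 = 13 hours
Minute difference: 46 - 53 = -7 minutes
Total minutes: 773
Complete hours: 773 / 60 = 12 (remainder 53)

12


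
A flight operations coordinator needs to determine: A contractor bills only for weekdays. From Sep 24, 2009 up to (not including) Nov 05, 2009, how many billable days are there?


Start: 2009-09-24 (Thursday)
End (exclusive): 2009-11-05 (Thursday)
Total calendar days: 42
Full weeks: 42 // 7 = 6 -> 30 weekdays
Remaining 0 days starting on Thursday:
Total business days: 30 + 0 = 30

30


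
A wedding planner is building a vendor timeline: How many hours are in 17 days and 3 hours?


Days: 17
Extra hours: 3
Hours per day: 24
Days to hours: 17 x 24 = 408
Total: 408 + 3 = 411

411


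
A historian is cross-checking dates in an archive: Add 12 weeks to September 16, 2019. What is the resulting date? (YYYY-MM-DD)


Start: 2019-09-16
Weeks to add: 12
Convert to days: 12 x 7 = 84 days
Add 84 days to 2019-09-16
Result: 2019-12-09

2019-12-09


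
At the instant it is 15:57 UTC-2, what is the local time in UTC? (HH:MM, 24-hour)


Local time: 15:57 at UTC-2 (offset -2h)
Target zone: UTC (offset 0h)
Difference: 0 - (-2) = 2 hours
Calculation: 15 + (2) = 17
Result: 17:57

17:57


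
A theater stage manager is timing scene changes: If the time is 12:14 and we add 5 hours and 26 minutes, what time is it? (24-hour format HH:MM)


Start time: 12:14
Adding: 5 hours 26 minutes
Minutes: 14 + 26 = 40
Hours: 12 + 5 + 0 = 17
Result: 17:40

17:40


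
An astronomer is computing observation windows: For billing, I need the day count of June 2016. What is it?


Month: June
Year: 2016
June is a 30-day month
Total: 30 days

30


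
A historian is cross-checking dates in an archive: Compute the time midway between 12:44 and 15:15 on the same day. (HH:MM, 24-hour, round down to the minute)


Start time: 12:44 = 764 minutes from midnight
End time: 15:15 = 915 minutes from midnight
Sum: 764 + 915 = 1679
Midpoint: 1679 / 2 = 839 minutes
Convert: 839 / 60 = 13 hours, 59 minutes
Result: 13:59

13:59


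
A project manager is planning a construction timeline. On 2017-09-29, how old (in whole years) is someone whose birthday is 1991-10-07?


Birth: 1991-10-07
Reference: 2017-09-29
Year difference: 2017 - 1991 = 26
Has birthday (10-07) occurred by 09-29? No
Birthday not yet reached this year -> subtract 1
Age in full years: 25

25


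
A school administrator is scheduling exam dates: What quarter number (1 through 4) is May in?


Month: May (month 5)
Q1: January-March (months 1-3)
Q2: April-June (months 4-6)
Q3: July-September (months 7-9)
Q4: October-December (months 10-12)
Month 5 falls in Q2

2


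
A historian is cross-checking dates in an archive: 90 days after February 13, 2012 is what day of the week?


Start: 2012-02-13 (Monday)
Step 1 - find target date: add 90 days
  2012-02-13 + 90 days = 2012-05-13
Step 2 - day of week:
  90 mod 7 = 6
  Monday + 6 days -> Sunday
Result: Sunday (2012-05-13)

Sunday


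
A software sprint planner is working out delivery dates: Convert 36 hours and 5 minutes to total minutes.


Hours: 36
Minutes: 5
Convert hours to minutes: 36 x 60 = 2160
Add remaining minutes: 2160 + 5 = 2165

2165


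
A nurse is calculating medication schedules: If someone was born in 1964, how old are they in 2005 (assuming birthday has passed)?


Birth year: 1964
Current year: 2005
Age = current year - birth year
Age = 2005 - 1964 = 41

41


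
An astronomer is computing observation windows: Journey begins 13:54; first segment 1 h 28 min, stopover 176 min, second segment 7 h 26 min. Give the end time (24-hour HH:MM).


Depart: 13:54
Leg 1: +88 min -> 15:22
Layover: +176 min -> 18:18
Leg 2: +446 min -> 01:44
Total travel: 710 minutes = 11h 50m
Arrival: 01:44

01:44


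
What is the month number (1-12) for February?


Calendar month order:
1. January
2. February <--
3. March
February is month number 2

2


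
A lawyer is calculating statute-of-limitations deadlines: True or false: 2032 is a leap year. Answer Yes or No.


Year: 2032
Divisible by 4? 2032 / 4 = 508.0 -> Yes
Divisible by 100? 2032 / 100 = 20.32 -> No
Divisible by 4 but not 100, so it IS a leap year

Yes


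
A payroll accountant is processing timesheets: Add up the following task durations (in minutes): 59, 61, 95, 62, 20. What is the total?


Durations: 59, 61, 95, 62, 20
Running sum: 59
+ 61 = 120
+ 95 = 215
+ 62 = 277
+ 20 = 297
Total duration: 297 minutes
That is 4 hours and 57 minutes

297


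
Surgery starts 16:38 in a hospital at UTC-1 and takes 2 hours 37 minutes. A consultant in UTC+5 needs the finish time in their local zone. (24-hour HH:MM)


Start: 16:38 in UTC-1
Step 1 - add duration:
  minutes: 38 + 37 = 75 (carry 1h)
  hours: 16 + 2 + 1 = 19
  end in UTC-1: 19:15
Step 2 - convert UTC-1 -> UTC+5:
  offset difference: 5 - (-1) = 6 hours
  19 + (6) = 25 -> mod 24 = 1
Result: 01:15 in UTC+5

01:15


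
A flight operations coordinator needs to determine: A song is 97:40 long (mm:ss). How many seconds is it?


Minutes: 97
Extra seconds: 40
Seconds per minute: 60
Minutes to seconds: 97 x 60 = 5820
Total: 5820 + 40 = 5860

5860


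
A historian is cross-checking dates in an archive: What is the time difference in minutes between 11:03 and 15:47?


Start time: 11:03 = 663 minutes from midnight
End time: 15:47 = 947 minutes from midnight
Difference: 947 - 663 = 284 minutes
That is 4 hours and 44 minutes

284


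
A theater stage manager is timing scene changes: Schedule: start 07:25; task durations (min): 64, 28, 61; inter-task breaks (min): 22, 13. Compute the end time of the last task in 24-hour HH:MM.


Start: 07:25 = 445 min from midnight
  after task 1 (64 min): 08:29
  after break (22 min): 08:51
  after task 2 (28 min): 09:19
  after break (13 min): 09:32
  after task 3 (61 min): 10:33
Total elapsed: 188 minutes
End time: 10:33

10:33


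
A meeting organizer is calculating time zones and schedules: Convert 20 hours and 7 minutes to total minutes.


Hours: 20
Extra minutes: 7
Minutes per hour: 60
Hours to minutes: 20 x 60 = 1200
Total: 1200 + 7 = 1207

1207


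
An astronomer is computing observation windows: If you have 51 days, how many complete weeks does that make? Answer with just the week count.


Total days: 51
Days per week: 7
Division: 51 / 7 = 7 remainder 2
Complete weeks: 7
Remaining days: 2

7


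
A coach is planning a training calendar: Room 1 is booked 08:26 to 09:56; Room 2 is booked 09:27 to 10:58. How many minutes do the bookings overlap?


Interval A: [506, 596] minutes from midnight
Interval B: [567, 658] minutes from midnight
Overlap start = max(506, 567) = 567
Overlap end = min(596, 658) = 596
Overlap = 596 - 567 = 29 minutes

29


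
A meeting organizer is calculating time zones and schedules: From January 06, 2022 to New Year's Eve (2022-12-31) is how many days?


Start: January 06, 2022
End: December 31, 2022
Days left in January: 25
February: 28
March: 31
April: 30
May: 31
... plus remaining months
Sum of remaining months: 334
Total: 25 + 334 = 359

359


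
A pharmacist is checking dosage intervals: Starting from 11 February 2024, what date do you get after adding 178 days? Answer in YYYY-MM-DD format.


Start: 2024-02-11
Adding 178 days
Days remaining in February: 18
After February: 160 days still to add
March 2024: 31 days, 129 remaining
April 2024: 30 days, 99 remaining
May 2024: 31 days, 68 remaining
June 2024: 30 days, 38 remaining
Result: 2024-08-07

2024-08-07


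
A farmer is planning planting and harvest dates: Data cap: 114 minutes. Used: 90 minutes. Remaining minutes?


Total budget: 114 minutes
Time used: 90 minutes
Remaining: 114 - 90 = 24 minutes
Percent used: 78.9%
Percent remaining: 21.1%

24


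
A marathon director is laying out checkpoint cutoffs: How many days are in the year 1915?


Year: 1915
Check leap year rules:
Divisible by 4? No
1915 is not a leap year
Days: 365

365


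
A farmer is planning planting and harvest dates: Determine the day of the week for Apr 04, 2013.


Date: 2013-04-04
January 1, 2013 is a Tuesday
Day of year: 94
Offset from Jan 1: 93 days
93 mod 7 = 2
Result: Thursday

Thursday


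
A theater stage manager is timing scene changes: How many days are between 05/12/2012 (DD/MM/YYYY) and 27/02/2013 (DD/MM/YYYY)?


Start date: 2012-12-05
End date: 2013-02-27
Dec 2012: +27 days
Jan 2013: +31 days
Feb 2013: +26 days
Total: 84 days

84


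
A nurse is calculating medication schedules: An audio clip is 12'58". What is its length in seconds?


Minutes: 12
Seconds: 58
Convert minutes to seconds: 12 x 60 = 720
Add remaining seconds: 720 + 58 = 778

778


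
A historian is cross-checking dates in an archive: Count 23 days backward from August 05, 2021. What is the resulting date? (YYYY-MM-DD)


Start: 2021-08-05
Subtracting 23 days
Days already passed in August: 5
After going back through August: 18 more days to subtract
July 2021 has 31 days, need 18
Result: 2021-07-13

2021-07-13


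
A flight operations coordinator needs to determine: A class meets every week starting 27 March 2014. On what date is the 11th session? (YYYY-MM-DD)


First occurrence: 2014-03-27 (occurrence 1)
Each occurrence is 7 days after the previous.
Occurrence 11 is 10 weeks after the first.
10 weeks = 70 days
2014-03-27 + 70 days = 2014-06-05

2014-06-05


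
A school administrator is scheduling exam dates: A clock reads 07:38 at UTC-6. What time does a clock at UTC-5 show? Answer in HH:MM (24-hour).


Local time: 07:38 at UTC-6 (offset -6h)
Target zone: UTC-5 (offset -5h)
Difference: -5 - (-6) = 1 hours
Calculation: 7 + (1) = 8
Result: 08:38

08:38


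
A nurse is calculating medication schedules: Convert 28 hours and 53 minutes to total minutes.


Hours: 28
Extra minutes: 53
Minutes per hour: 60
Hours to minutes: 28 x 60 = 1680
Total: 1680 + 53 = 1733

1733


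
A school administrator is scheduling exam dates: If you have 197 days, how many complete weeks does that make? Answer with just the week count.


Total days: 197
Days per week: 7
Division: 197 / 7 = 28 remainder 1
Complete weeks: 28
Remaining days: 1

28


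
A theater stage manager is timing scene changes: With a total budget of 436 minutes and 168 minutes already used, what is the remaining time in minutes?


Total budget: 436 minutes
Time used: 168 minutes
Remaining: 436 - 168 = 268 minutes
Percent used: 38.5%
Percent remaining: 61.5%

268


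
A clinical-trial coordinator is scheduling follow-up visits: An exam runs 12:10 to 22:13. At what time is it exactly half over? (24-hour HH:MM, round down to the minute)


Start time: 12:10 = 730 minutes from midnight
End time: 22:13 = 1333 minutes from midnight
Sum: 730 + 1333 = 2063
Midpoint: 2063 / 2 = 1031 minutes
Convert: 1031 / 60 = 17 hours, 11 minutes
Result: 17:11

17:11


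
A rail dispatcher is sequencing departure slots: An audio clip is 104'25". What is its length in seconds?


Minutes: 104
Seconds: 25
Convert minutes to seconds: 104 x 60 = 6240
Add remaining seconds: 6240 + 25 = 6265

6265


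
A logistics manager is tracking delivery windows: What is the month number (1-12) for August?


Calendar month order:
7. July
8. August <--
9. September
August is month number 8

8


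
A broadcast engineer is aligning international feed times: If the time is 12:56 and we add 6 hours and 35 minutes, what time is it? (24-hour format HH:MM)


Start time: 12:56
Adding: 6 hours 35 minutes
Minutes: 56 + 35 = 91
Minute overflow: 91 >= 60, so carry 1 hour, minutes = 31
Hours: 12 + 6 + 1 = 19
Result: 19:31

19:31


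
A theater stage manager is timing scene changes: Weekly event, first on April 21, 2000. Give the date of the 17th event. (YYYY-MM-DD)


First occurrence: 2000-04-21 (occurrence 1)
Each occurrence is 7 days after the previous.
Occurrence 17 is 16 weeks after the first.
16 weeks = 112 days
2000-04-21 + 112 days = 2000-08-11

2000-08-11


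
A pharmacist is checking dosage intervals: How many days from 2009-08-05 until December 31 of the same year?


Start: August 05, 2009
End: December 31, 2009
Days left in August: 26
September: 30
October: 31
November: 30
December: 31
Sum of remaining months: 122
Total: 26 + 122 = 148

148


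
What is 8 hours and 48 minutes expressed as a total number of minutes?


Hours: 8
Minutes: 48
Convert hours to minutes: 8 x 60 = 480
Add remaining minutes: 480 + 48 = 528

528


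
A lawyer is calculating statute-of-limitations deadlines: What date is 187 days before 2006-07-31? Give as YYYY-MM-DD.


Start: 2006-07-31
Subtracting 187 days
Days already passed in July: 31
After going back through July: 156 more days to subtract
June 2006: 30 days, 126 remaining
May 2006: 31 days, 95 remaining
April 2006: 30 days, 65 remaining
March 2006: 31 days, 34 remaining
Result: 2006-01-25

2006-01-25


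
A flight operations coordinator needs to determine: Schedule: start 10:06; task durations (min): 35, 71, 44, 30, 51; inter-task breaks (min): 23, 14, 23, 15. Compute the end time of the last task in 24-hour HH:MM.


Start: 10:06 = 606 min from midnight
  after task 1 (35 min): 10:41
  after break (23 min): 11:04
  after task 2 (71 min): 12:15
  after break (14 min): 12:29
  after task 3 (44 min): 13:13
  after break (23 min): 13:36
  after task 4 (30 min): 14:06
  after break (15 min): 14:21
  after task 5 (51 min): 15:12
Total elapsed: 306 minutes
End time: 15:12

15:12


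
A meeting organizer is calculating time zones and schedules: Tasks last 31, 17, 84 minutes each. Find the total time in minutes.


Durations: 31, 17, 84
Running sum: 31
+ 17 = 48
+ 84 = 132
Total duration: 132 minutes
That is 2 hours and 12 minutes

132


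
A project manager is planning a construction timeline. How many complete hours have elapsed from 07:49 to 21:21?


Start: 07:49
End: 21:21
Hour difference: 21 - 7 = 14 hours
Minute difference: 21 - 49 = -28 minutes
Total minutes: 812
Complete hours: 812 / 60 = 13 (remainder 32)

13


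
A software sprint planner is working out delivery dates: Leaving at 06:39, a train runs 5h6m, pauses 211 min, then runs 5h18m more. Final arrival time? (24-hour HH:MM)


Depart: 06:39
Leg 1: +306 min -> 11:45
Layover: +211 min -> 15:16
Leg 2: +318 min -> 20:34
Total travel: 835 minutes = 13h 55m
Arrival: 20:34

20:34


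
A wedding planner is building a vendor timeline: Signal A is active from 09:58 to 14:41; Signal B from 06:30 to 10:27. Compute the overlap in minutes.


Interval A: [598, 881] minutes from midnight
Interval B: [390, 627] minutes from midnight
Overlap start = max(598, 390) = 598
Overlap end = min(881, 627) = 627
Overlap = 627 - 598 = 29 minutes

29


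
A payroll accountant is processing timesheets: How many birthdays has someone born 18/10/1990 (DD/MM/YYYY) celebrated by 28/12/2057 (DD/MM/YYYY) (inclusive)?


Birth: 1990-10-18
Reference: 2057-12-28
Year difference: 2057 - 1990 = 67
Has birthday (10-18) occurred by 12-28? Yes
Age in full years: 67

67


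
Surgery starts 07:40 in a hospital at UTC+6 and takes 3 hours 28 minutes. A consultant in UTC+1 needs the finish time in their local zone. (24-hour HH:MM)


Start: 07:40 in UTC+6
Step 1 - add duration:
  minutes: 40 + 28 = 68 (carry 1h)
  hours: 7 + 3 + 1 = 11
  end in UTC+6: 11:08
Step 2 - convert UTC+6 -> UTC+1:
  offset difference: 1 - (6) = -5 hours
  11 + (-5) = 6 -> mod 24 = 6
Result: 06:08 in UTC+1

06:08


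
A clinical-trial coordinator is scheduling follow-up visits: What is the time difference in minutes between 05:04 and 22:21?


Start time: 05:04 = 304 minutes from midnight
End time: 22:21 = 1341 minutes from midnight
Difference: 1341 - 304 = 1037 minutes
That is 17 hours and 17 minutes

1037


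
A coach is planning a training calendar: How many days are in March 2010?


Month: March
Year: 2010
March is a 31-day month
Total: 31 days

31


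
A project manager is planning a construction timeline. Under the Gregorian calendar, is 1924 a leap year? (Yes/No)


Year: 1924
Divisible by 4? 1924 / 4 = 481.0 -> Yes
Divisible by 100? 1924 / 100 = 19.24 -> No
Divisible by 4 but not 100, so it IS a leap year

Yes


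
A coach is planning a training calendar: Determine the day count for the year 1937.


Year: 1937
Check leap year rules:
Divisible by 4? No
1937 is not a leap year
Days: 365

365


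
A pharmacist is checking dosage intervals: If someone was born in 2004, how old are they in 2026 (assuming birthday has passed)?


Birth year: 2004
Current year: 2026
Age = current year - birth year
Age = 2026 - 2004 = 22

22


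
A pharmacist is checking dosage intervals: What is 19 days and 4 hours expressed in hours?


Days: 19
Extra hours: 4
Hours per day: 24
Days to hours: 19 x 24 = 456
Total: 456 + 4 = 460

460


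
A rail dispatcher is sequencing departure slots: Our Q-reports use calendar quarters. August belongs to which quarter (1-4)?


Month: August (month 8)
Q1: January-March (months 1-3)
Q2: April-June (months 4-6)
Q3: July-September (months 7-9)
Q4: October-December (months 10-12)
Month 8 falls in Q3

3


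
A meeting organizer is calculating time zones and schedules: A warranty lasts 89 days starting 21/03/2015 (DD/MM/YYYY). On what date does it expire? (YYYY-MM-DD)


Start: 2015-03-21
Adding 89 days
Days remaining in March: 10
After March: 79 days still to add
April 2015: 30 days, 49 remaining
May 2015: 31 days, 18 remaining
June 2015 has 30 days, need 18
Result: 2015-06-18

2015-06-18


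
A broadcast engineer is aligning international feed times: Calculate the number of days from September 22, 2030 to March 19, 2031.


Start date: 2030-09-22
End date: 2031-03-19
Sep 2030: +9 days
Oct 2030: +31 days
Nov 2030: +30 days
... (4 more months)
Total: 178 days

178


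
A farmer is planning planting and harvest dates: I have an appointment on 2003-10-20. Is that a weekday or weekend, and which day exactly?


Date: 2003-10-20
January 1, 2003 is a Wednesday
Day of year: 293
Offset from Jan 1: 292 days
292 mod 7 = 5
Result: Monday

Monday


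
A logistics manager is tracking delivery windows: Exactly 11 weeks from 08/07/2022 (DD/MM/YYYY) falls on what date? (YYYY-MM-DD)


Start: 2022-07-08
Weeks to add: 11
Convert to days: 11 x 7 = 77 days
Add 77 days to 2022-07-08
Result: 2022-09-23

2022-09-23


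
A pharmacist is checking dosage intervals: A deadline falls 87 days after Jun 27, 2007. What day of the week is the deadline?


Start: 2007-06-27 (Wednesday)
Step 1 - find target date: add 87 days
  2007-06-27 + 87 days = 2007-09-22
Step 2 - day of week:
  87 mod 7 = 3
  Wednesday + 3 days -> Saturday
Result: Saturday (2007-09-22)

Saturday


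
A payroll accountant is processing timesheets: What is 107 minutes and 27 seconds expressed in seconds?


Minutes: 107
Extra seconds: 27
Seconds per minute: 60
Minutes to seconds: 107 x 60 = 6420
Total: 6420 + 27 = 6447

6447


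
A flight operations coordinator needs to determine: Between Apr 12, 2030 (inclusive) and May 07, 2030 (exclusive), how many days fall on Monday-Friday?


Start: 2030-04-12 (Friday)
End (exclusive): 2030-05-07 (Tuesday)
Total calendar days: 25
Full weeks: 25 // 7 = 3 -> 15 weekdays
Remaining 4 days starting on Friday:
  Fri(w), Sat(-), Sun(-), Mon(w) -> 2 weekdays
Total business days: 15 + 2 = 17

17


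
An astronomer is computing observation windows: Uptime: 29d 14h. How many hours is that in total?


Days: 29
Extra hours: 14
Hours per day: 24
Days to hours: 29 x 24 = 696
Total: 696 + 14 = 710

710


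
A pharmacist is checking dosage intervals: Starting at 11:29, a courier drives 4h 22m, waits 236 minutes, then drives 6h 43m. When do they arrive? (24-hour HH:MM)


Depart: 11:29
Leg 1: +262 min -> 15:51
Layover: +236 min -> 19:47
Leg 2: +403 min -> 02:30
Total travel: 901 minutes = 15h 1m
Arrival: 02:30

02:30


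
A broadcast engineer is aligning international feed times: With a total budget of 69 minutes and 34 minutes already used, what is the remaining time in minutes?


Total budget: 69 minutes
Time used: 34 minutes
Remaining: 69 - 34 = 35 minutes
Percent used: 49.3%
Percent remaining: 50.7%

35


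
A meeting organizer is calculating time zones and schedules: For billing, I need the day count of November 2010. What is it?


Month: November
Year: 2010
November is a 30-day month
Total: 30 days

30


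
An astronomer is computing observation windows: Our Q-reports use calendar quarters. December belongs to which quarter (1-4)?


Month: December (month 12)
Q1: January-March (months 1-3)
Q2: April-June (months 4-6)
Q3: July-September (months 7-9)
Q4: October-December (months 10-12)
Month 12 falls in Q4

4


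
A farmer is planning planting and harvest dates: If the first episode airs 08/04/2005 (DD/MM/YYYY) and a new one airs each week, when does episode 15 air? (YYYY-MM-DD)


First occurrence: 2005-04-08 (occurrence 1)
Each occurrence is 7 days after the previous.
Occurrence 15 is 14 weeks after the first.
14 weeks = 98 days
2005-04-08 + 98 days = 2005-07-15

2005-07-15


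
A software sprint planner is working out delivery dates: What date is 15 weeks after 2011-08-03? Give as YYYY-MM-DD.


Start: 2011-08-03
Weeks to add: 15
Convert to days: 15 x 7 = 105 days
Add 105 days to 2011-08-03
Result: 2011-11-16

2011-11-16


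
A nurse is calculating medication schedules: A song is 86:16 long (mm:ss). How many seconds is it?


Minutes: 86
Extra seconds: 16
Seconds per minute: 60
Minutes to seconds: 86 x 60 = 5160
Total: 5160 + 16 = 5176

5176


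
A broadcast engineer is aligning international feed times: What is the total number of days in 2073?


Year: 2073
Check leap year rules:
Divisible by 4? No
2073 is not a leap year
Days: 365

365


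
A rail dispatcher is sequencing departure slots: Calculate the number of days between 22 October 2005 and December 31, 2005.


Start: October 22, 2005
End: December 31, 2005
Days left in October: 9
November: 30
December: 31
Sum of remaining months: 61
Total: 9 + 61 = 70

70


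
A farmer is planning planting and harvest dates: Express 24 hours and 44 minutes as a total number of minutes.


Hours: 24
Extra minutes: 44
Minutes per hour: 60
Hours to minutes: 24 x 60 = 1440
Total: 1440 + 44 = 1484

1484


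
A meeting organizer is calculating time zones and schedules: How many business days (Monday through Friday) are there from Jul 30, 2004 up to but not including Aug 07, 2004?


Start: 2004-07-30 (Friday)
End (exclusive): 2004-08-07 (Saturday)
Total calendar days: 8
Full weeks: 8 // 7 = 1 -> 5 weekdays
Remaining 1 days starting on Friday:
  Fri(w) -> 1 weekdays
Total business days: 5 + 1 = 6

6
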